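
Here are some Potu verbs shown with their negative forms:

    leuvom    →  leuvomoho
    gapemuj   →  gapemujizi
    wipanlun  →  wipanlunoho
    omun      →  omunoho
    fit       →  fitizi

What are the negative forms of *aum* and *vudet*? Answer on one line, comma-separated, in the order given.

aumoho, vudetizi

The alternation tracks the final consonant of the stem — -oho when the stem ends in a nasal (*leuvom*, *wipanlun*, *omun*); -izi when the stem ends in a non-nasal consonant (*gapemuj*, *fit*).
*aum*: final consonant = /m/, a nasal → -oho → *aumoho*.
*vudet*: final consonant = /t/, non-nasal → -izi → *vudetizi*.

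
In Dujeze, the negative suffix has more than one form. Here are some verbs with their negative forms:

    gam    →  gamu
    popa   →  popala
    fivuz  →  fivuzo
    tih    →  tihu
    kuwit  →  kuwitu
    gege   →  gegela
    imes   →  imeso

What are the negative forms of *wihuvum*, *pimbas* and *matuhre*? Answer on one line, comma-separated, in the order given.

Looking at the final sound of each stem: -o when the stem ends in a sibilant (*fivuz*, *imes*); -u when the stem ends in a non-sibilant consonant (*gam*, *tih*, *kuwit*); -la when the stem ends in a vowel (*popa*, *gege*).
*wihuvum*: final sound = /m/, a non-sibilant consonant → -u → *wihuvumu*.
Since the final sound of *pimbas* is /s/ (a sibilant), it takes -o, giving *pimbaso*.
Since the final sound of *matuhre* is /e/ (a vowel), it takes -la, giving *matuhrela*.

wihuvumu, pimbaso, matuhrela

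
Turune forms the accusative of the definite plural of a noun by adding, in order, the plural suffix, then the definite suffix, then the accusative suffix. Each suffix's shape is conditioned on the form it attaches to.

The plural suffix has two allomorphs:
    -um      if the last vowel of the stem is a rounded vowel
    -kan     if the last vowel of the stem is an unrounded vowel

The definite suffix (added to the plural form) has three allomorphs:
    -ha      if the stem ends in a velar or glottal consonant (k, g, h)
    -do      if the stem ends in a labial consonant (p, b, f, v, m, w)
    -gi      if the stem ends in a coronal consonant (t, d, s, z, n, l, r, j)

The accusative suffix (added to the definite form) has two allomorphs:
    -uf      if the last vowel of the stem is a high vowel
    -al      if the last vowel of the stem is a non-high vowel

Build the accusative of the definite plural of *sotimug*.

sotimugumdoal

The last vowel of *sotimug* is /u/, which is a rounded vowel, so the plural suffix is -um, giving *sotimugum*.
The final consonant of the plural form *sotimugum* is /m/, which is labial, so the definite suffix is -do, giving *sotimugumdo*.
The definite form *sotimugumdo*: last vowel = /o/, a non-high vowel → -al → *sotimugumdoal*.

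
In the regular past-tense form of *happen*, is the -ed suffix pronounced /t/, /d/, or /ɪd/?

The stem *happen* ends in a voiced sound other than /d/.
The -ed suffix is realized as /ɪd/ after /t, d/; as /t/ after other voiceless consonants; and as /d/ after other voiced sounds.
So -ed on *happen* is pronounced /d/.

/d/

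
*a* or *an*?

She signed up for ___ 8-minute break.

an

The indefinite article is chosen by the initial *sound* of the following word, not its spelling.
The number *8* is spoken "eight", beginning with /eɪt/ — a vowel sound.
So the article is *an*: She signed up for an 8-minute break.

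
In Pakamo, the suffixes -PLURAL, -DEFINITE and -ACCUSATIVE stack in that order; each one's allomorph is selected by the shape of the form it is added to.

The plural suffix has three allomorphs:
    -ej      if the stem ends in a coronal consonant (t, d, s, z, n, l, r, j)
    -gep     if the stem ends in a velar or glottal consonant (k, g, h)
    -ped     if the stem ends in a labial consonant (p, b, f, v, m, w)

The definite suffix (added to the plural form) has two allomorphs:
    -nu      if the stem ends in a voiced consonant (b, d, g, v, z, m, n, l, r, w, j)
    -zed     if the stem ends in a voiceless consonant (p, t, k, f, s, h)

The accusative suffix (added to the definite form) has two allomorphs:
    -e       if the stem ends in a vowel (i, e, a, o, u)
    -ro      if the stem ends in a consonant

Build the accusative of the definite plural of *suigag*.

suigaggepzedro

*suigag* — final consonant /g/ (velar/glottal) → -gep → *suigaggep*.
The plural form *suigaggep* — final consonant /p/ (voiceless) → -zed → *suigaggepzed*.
Since the final sound of the definite form *suigaggepzed* is /d/ (a consonant), it takes -ro, giving *suigaggepzedro*.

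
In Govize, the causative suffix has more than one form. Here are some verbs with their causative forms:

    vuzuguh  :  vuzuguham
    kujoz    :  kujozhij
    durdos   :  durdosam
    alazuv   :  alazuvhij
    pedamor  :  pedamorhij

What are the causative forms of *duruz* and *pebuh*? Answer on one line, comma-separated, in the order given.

duruzhij, pebuham

The pattern is voicing of the final consonant: -am when the stem ends in a voiceless consonant (*vuzuguh*, *durdos*); -hij when the stem ends in a voiced consonant (*kujoz*, *alazuv*, *pedamor*).
*duruz* — final consonant /z/ (voiced) → -hij → *duruzhij*.
Since the final consonant of *pebuh* is /h/ (voiceless), it takes -am, giving *pebuham*.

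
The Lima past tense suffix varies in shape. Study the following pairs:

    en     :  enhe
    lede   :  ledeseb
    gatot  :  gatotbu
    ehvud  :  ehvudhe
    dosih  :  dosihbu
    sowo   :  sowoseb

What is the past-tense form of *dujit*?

dujitbu

The suffix is conditioned by the final sound: -bu when the stem ends in a voiceless consonant (*gatot*, *dosih*); -he when the stem ends in a voiced consonant (*en*, *ehvud*); -seb when the stem ends in a vowel (*lede*, *sowo*).
*dujit* — final sound /t/ (a voiceless consonant) → -bu → *dujitbu*.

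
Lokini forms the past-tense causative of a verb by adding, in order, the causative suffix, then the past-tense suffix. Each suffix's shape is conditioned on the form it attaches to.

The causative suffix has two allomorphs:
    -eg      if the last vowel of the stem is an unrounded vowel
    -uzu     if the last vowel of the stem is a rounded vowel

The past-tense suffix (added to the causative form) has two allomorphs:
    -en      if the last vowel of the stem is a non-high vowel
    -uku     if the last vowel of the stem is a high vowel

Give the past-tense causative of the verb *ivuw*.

ivuwuzuuku

Since the last vowel of *ivuw* is /u/ (a rounded vowel), it takes -uzu, giving *ivuwuzu*.
Since the last vowel of the causative form *ivuwuzu* is /u/ (a high vowel), it takes -uku, giving *ivuwuzuuku*.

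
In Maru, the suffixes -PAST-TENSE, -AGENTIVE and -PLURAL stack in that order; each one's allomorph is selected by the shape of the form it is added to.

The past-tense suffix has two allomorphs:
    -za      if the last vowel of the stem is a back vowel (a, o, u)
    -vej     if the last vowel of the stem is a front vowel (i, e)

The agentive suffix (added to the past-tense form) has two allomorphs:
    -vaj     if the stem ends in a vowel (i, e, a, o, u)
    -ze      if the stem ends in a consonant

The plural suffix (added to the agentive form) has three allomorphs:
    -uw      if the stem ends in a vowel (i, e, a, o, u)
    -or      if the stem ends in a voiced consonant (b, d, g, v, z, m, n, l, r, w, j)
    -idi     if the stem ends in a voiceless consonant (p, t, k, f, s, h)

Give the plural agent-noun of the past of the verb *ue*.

uevejzeuw

The last vowel of *ue* is /e/, which is a front vowel, so the past-tense suffix is -vej, giving *uevej*.
Since the final sound of the past-tense form *uevej* is /j/ (a consonant), it takes -ze, giving *uevejze*.
The agentive form *uevejze*: final sound = /e/, a vowel → -uw → *uevejzeuw*.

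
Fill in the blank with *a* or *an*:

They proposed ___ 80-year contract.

an

The indefinite article is chosen by the initial *sound* of the following word, not its spelling.
The number *80* is spoken "eighty", beginning with /ˈeɪti/ — a vowel sound.
So the article is *an*: They proposed an 80-year contract.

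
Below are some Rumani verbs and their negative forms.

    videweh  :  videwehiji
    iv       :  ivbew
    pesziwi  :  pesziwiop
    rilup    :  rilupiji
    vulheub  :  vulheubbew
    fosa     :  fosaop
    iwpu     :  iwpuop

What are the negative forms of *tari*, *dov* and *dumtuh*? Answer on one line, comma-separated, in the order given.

The pattern is voicing of the final sound: -iji when the stem ends in a voiceless consonant (*videweh*, *rilup*); -bew when the stem ends in a voiced consonant (*iv*, *vulheub*); -op when the stem ends in a vowel (*pesziwi*, *fosa*, *iwpu*).
Since the final sound of *tari* is /i/ (a vowel), it takes -op, giving *tariop*.
*dov*: final sound = /v/, a voiced consonant → -bew → *dovbew*.
The final sound of *dumtuh* is /h/, which is a voiceless consonant, so the suffix is -iji, giving *dumtuhiji*.

tariop, dovbew, dumtuhiji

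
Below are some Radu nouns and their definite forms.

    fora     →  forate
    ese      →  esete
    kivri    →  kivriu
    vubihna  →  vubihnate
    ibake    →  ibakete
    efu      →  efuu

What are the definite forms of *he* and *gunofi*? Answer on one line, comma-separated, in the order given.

hete, gunofiu

The suffix is conditioned by the last vowel: -u when the last vowel of the stem is a high vowel (*kivri*, *efu*); -te when the last vowel of the stem is a non-high vowel (*fora*, *ese*, *vubihna*, *ibake*).
The last vowel of *he* is /e/, which is a non-high vowel, so the suffix is -te, giving *hete*.
*gunofi*: last vowel = /i/, a high vowel → -u → *gunofiu*.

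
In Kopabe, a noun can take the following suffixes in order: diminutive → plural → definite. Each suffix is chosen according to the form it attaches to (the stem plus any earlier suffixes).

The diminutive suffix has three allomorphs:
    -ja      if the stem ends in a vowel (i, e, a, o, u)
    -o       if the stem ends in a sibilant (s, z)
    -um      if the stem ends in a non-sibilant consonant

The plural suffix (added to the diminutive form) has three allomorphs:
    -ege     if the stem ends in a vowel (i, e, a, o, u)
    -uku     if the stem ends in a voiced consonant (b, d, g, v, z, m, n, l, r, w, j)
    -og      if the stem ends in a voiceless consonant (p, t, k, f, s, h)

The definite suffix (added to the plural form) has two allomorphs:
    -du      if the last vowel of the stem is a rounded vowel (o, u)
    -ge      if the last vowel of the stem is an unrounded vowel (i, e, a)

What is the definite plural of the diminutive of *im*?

imumukudu

Since the final sound of *im* is /m/ (a non-sibilant consonant), it takes -um, giving *imum*.
The diminutive form *imum*: final sound = /m/, a voiced consonant → -uku → *imumuku*.
The plural form *imumuku*: last vowel = /u/, a rounded vowel → -du → *imumukudu*.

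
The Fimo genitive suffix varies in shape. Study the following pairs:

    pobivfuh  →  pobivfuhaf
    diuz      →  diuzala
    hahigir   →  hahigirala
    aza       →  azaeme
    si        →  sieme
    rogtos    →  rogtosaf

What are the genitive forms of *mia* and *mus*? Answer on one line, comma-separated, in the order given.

miaeme, musaf

The alternation tracks the final sound of the stem — -af when the stem ends in a voiceless consonant (*pobivfuh*, *rogtos*); -ala when the stem ends in a voiced consonant (*diuz*, *hahigir*); -eme when the stem ends in a vowel (*aza*, *si*).
Since the final sound of *mia* is /a/ (a vowel), it takes -eme, giving *miaeme*.
*mus* — final sound /s/ (a voiceless consonant) → -af → *musaf*.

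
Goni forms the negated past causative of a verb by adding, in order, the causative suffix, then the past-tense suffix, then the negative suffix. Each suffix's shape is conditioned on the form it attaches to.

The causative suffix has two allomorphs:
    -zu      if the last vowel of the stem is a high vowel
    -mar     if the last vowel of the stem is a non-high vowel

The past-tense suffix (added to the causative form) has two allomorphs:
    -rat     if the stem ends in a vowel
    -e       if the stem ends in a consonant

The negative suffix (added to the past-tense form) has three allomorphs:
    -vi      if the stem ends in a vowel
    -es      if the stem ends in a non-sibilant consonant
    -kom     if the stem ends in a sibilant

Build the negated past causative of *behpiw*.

behpiwzurates

*behpiw* — last vowel /i/ (a high vowel) → -zu → *behpiwzu*.
The causative form *behpiwzu*: final sound = /u/, a vowel → -rat → *behpiwzurat*.
The final sound of the past-tense form *behpiwzurat* is /t/, which is a non-sibilant consonant, so the negative suffix is -es, giving *behpiwzurates*.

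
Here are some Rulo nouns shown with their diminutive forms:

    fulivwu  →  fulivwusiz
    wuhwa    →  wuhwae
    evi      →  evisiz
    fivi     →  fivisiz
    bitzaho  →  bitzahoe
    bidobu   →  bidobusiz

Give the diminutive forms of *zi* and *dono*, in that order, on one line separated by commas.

zisiz, donoe

The pattern is height harmony: -siz when the last vowel of the stem is a high vowel (*fulivwu*, *evi*, *fivi*, *bidobu*); -e when the last vowel of the stem is a non-high vowel (*wuhwa*, *bitzaho*).
The last vowel of *zi* is /i/, which is a high vowel, so the suffix is -siz, giving *zisiz*.
Since the last vowel of *dono* is /o/ (a non-high vowel), it takes -e, giving *donoe*.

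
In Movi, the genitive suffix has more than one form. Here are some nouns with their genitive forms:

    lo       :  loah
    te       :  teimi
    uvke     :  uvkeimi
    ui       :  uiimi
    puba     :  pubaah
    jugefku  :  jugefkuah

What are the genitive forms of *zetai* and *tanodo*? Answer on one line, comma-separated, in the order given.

zetaiimi, tanodoah

Looking at the last vowel of each stem: -imi when the last vowel of the stem is a front vowel (*te*, *uvke*, *ui*); -ah when the last vowel of the stem is a back vowel (*lo*, *puba*, *jugefku*).
Since the last vowel of *zetai* is /i/ (a front vowel), it takes -imi, giving *zetaiimi*.
*tanodo* — last vowel /o/ (a back vowel) → -ah → *tanodoah*.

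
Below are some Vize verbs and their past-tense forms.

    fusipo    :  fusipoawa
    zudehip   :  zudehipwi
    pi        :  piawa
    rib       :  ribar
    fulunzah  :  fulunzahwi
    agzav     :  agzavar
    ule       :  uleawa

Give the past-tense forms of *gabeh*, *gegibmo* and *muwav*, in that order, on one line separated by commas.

The alternation tracks the final sound of the stem — -wi when the stem ends in a voiceless consonant (*zudehip*, *fulunzah*); -ar when the stem ends in a voiced consonant (*rib*, *agzav*); -awa when the stem ends in a vowel (*fusipo*, *pi*, *ule*).
*gabeh*: final sound = /h/, a voiceless consonant → -wi → *gabehwi*.
Since the final sound of *gegibmo* is /o/ (a vowel), it takes -awa, giving *gegibmoawa*.
*muwav* — final sound /v/ (a voiced consonant) → -ar → *muwavar*.

gabehwi, gegibmoawa, muwavar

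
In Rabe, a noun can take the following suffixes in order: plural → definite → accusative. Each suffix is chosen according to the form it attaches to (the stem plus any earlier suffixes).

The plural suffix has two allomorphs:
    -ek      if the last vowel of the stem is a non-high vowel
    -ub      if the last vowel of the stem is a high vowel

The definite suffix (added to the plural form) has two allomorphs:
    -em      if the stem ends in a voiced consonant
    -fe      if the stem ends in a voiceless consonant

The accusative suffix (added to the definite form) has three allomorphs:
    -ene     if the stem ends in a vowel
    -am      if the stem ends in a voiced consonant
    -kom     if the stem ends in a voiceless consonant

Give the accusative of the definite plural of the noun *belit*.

belitubemam

The last vowel of *belit* is /i/, which is a high vowel, so the plural suffix is -ub, giving *belitub*.
The final consonant of the plural form *belitub* is /b/, which is voiced, so the definite suffix is -em, giving *belitubem*.
The definite form *belitubem* — final sound /m/ (a voiced consonant) → -am → *belitubemam*.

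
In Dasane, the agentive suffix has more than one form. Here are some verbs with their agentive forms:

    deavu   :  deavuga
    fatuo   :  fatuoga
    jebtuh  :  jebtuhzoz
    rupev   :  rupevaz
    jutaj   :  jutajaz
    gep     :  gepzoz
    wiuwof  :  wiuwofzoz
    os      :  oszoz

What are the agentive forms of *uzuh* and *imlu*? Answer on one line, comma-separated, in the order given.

uzuhzoz, imluga

Looking at the final sound of each stem: -zoz when the stem ends in a voiceless consonant (*jebtuh*, *gep*, *wiuwof*, *os*); -az when the stem ends in a voiced consonant (*rupev*, *jutaj*); -ga when the stem ends in a vowel (*deavu*, *fatuo*).
The final sound of *uzuh* is /h/, which is a voiceless consonant, so the suffix is -zoz, giving *uzuhzoz*.
Since the final sound of *imlu* is /u/ (a vowel), it takes -ga, giving *imluga*.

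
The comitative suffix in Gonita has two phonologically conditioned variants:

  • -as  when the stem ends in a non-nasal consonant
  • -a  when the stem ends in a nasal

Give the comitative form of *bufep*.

bufepas

*bufep* — final consonant /p/ (non-nasal) → -as → *bufepas*.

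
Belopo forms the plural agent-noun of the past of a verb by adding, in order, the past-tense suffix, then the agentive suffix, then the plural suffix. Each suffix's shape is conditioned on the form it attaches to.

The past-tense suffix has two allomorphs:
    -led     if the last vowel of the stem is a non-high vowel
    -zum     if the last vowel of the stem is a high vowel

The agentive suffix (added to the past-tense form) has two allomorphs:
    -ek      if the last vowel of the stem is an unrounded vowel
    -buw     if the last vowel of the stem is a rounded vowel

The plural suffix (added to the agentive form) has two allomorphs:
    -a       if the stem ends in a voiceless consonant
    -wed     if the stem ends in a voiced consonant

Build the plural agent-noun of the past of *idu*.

iduzumbuwwed

*idu*: last vowel = /u/, a high vowel → -zum → *iduzum*.
The past-tense form *iduzum*: last vowel = /u/, a rounded vowel → -buw → *iduzumbuw*.
The agentive form *iduzumbuw* — final consonant /w/ (voiced) → -wed → *iduzumbuwwed*.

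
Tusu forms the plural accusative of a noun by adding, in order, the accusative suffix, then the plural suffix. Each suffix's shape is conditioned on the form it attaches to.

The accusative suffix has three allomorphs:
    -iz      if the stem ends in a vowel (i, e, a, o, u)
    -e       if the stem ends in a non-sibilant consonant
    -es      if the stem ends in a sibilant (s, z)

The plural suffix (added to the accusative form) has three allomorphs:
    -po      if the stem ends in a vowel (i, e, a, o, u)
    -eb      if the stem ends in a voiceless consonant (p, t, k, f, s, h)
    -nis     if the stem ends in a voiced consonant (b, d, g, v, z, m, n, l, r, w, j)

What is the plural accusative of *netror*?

*netror*: final sound = /r/, a non-sibilant consonant → -e → *netrore*.
Since the final sound of the accusative form *netrore* is /e/ (a vowel), it takes -po, giving *netrorepo*.

netrorepo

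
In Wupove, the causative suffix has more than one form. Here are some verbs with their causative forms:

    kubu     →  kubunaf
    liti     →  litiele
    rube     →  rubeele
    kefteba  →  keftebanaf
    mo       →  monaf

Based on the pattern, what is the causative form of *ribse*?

The pattern is front/back vowel harmony: -ele when the last vowel of the stem is a front vowel (*liti*, *rube*); -naf when the last vowel of the stem is a back vowel (*kubu*, *kefteba*, *mo*).
*ribse* — last vowel /e/ (a front vowel) → -ele → *ribseele*.

ribseele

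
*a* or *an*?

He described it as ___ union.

a

The indefinite article is chosen by the initial *sound* of the following word, not its spelling.
*union* begins with the sound /juː/ (u pronounced /juː/) — a consonant sound.
So the article is *a*: He described it as a union.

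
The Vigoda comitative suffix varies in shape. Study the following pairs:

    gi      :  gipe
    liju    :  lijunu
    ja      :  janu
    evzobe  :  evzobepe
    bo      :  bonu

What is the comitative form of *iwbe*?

The pattern is front/back vowel harmony: -pe when the last vowel of the stem is a front vowel (*gi*, *evzobe*); -nu when the last vowel of the stem is a back vowel (*liju*, *ja*, *bo*).
The last vowel of *iwbe* is /e/, which is a front vowel, so the suffix is -pe, giving *iwbepe*.

iwbepe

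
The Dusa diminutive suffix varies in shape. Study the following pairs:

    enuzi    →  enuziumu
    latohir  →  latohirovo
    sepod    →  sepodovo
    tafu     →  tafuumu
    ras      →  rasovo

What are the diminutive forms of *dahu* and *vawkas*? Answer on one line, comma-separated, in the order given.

dahuumu, vawkasovo

The suffix is conditioned by the final sound: -ovo when the stem ends in a consonant (*latohir*, *sepod*, *ras*); -umu when the stem ends in a vowel (*enuzi*, *tafu*).
Since the final sound of *dahu* is /u/ (a vowel), it takes -umu, giving *dahuumu*.
*vawkas* — final sound /s/ (a consonant) → -ovo → *vawkasovo*.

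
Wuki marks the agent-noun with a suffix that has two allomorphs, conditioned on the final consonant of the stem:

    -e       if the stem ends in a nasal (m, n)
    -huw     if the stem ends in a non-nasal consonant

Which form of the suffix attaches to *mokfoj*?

-huw

Since the final consonant of *mokfoj* is /j/ (non-nasal), it takes -huw.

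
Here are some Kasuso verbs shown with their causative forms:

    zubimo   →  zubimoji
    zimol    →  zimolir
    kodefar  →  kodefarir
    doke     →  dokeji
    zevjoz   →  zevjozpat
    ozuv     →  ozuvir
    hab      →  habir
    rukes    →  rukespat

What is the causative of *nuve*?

The suffix is conditioned by the final sound: -pat when the stem ends in a sibilant (*zevjoz*, *rukes*); -ir when the stem ends in a non-sibilant consonant (*zimol*, *kodefar*, *ozuv*, *hab*); -ji when the stem ends in a vowel (*zubimo*, *doke*).
The final sound of *nuve* is /e/, which is a vowel, so the suffix is -ji, giving *nuveji*.

nuveji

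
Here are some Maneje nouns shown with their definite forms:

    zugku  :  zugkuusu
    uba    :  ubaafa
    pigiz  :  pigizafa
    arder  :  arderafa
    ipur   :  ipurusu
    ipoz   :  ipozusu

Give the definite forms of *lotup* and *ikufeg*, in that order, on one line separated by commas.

Looking at the last vowel of each stem: -usu when the last vowel of the stem is a rounded vowel (*zugku*, *ipur*, *ipoz*); -afa when the last vowel of the stem is an unrounded vowel (*uba*, *pigiz*, *arder*).
*lotup* — last vowel /u/ (a rounded vowel) → -usu → *lotupusu*.
*ikufeg*: last vowel = /e/, an unrounded vowel → -afa → *ikufegafa*.

lotupusu, ikufegafa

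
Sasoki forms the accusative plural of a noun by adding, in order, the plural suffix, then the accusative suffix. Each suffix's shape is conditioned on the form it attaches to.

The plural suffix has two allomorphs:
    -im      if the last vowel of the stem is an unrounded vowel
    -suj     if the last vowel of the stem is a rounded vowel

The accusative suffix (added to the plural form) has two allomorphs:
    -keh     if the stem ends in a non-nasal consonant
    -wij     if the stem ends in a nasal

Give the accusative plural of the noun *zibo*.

zibosujkeh

Since the last vowel of *zibo* is /o/ (a rounded vowel), it takes -suj, giving *zibosuj*.
The final consonant of the plural form *zibosuj* is /j/, which is non-nasal, so the accusative suffix is -keh, giving *zibosujkeh*.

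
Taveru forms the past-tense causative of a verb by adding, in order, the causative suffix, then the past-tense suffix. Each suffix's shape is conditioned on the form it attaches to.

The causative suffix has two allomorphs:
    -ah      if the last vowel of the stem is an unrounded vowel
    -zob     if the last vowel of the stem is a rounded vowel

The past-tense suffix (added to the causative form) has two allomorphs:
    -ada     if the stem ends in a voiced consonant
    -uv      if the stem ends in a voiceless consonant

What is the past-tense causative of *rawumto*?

Since the last vowel of *rawumto* is /o/ (a rounded vowel), it takes -zob, giving *rawumtozob*.
The final consonant of the causative form *rawumtozob* is /b/, which is voiced, so the past-tense suffix is -ada, giving *rawumtozobada*.

rawumtozobada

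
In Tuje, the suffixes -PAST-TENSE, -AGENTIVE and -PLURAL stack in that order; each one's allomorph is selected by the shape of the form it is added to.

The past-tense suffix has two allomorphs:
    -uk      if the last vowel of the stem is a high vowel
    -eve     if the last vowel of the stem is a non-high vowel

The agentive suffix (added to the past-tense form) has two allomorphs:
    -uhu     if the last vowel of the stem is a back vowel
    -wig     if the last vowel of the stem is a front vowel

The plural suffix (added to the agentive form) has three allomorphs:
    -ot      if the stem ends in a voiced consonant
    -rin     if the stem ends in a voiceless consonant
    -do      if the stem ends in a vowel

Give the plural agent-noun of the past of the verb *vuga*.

vugaevewigot

*vuga* — last vowel /a/ (a non-high vowel) → -eve → *vugaeve*.
Since the last vowel of the past-tense form *vugaeve* is /e/ (a front vowel), it takes -wig, giving *vugaevewig*.
The agentive form *vugaevewig* — final sound /g/ (a voiced consonant) → -ot → *vugaevewigot*.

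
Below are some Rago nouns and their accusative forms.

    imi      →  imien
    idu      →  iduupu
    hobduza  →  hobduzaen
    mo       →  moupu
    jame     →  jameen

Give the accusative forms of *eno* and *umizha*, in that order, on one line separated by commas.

enoupu, umizhaen

The pattern is rounding harmony: -upu when the last vowel of the stem is a rounded vowel (*idu*, *mo*); -en when the last vowel of the stem is an unrounded vowel (*imi*, *hobduza*, *jame*).
Since the last vowel of *eno* is /o/ (a rounded vowel), it takes -upu, giving *enoupu*.
The last vowel of *umizha* is /a/, which is an unrounded vowel, so the suffix is -en, giving *umizhaen*.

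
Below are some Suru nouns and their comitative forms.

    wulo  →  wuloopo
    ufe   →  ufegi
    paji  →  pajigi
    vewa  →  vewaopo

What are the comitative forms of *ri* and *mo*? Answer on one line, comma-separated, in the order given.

rigi, moopo

The pattern is front/back vowel harmony: -gi when the last vowel of the stem is a front vowel (*ufe*, *paji*); -opo when the last vowel of the stem is a back vowel (*wulo*, *vewa*).
*ri* — last vowel /i/ (a front vowel) → -gi → *rigi*.
*mo*: last vowel = /o/, a back vowel → -opo → *moopo*.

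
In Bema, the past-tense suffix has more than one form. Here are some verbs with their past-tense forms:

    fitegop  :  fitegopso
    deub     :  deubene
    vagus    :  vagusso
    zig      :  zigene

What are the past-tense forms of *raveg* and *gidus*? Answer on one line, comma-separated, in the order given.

The alternation tracks the final consonant of the stem — -so when the stem ends in a voiceless consonant (*fitegop*, *vagus*); -ene when the stem ends in a voiced consonant (*deub*, *zig*).
*raveg*: final consonant = /g/, voiced → -ene → *ravegene*.
*gidus*: final consonant = /s/, voiceless → -so → *gidusso*.

ravegene, gidusso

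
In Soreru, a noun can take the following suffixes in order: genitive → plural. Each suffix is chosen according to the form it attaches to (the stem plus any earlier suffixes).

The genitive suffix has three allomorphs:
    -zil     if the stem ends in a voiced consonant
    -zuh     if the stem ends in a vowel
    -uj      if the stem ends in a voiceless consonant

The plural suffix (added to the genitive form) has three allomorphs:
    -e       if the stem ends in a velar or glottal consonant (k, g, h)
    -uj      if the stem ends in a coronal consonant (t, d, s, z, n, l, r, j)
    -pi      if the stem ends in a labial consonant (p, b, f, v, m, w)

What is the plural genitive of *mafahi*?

mafahizuhe

Since the final sound of *mafahi* is /i/ (a vowel), it takes -zuh, giving *mafahizuh*.
The final consonant of the genitive form *mafahizuh* is /h/, which is velar/glottal, so the plural suffix is -e, giving *mafahizuhe*.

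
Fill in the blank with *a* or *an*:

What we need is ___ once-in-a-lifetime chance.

The indefinite article is chosen by the initial *sound* of the following word, not its spelling.
*once-in-a-lifetime* begins with the sound /wʌ/ (*once* pronounced with initial /w/) — a consonant sound.
So the article is *a*: What we need is a once-in-a-lifetime chance.

a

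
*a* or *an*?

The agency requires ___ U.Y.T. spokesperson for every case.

The indefinite article is chosen by the initial *sound* of the following word, not its spelling.
The initialism *U.Y.T.* is read letter by letter; the first letter, U, is pronounced /juː/, which begins with a consonant sound.
So the article is *a*: The agency requires a U.Y.T. spokesperson for every case.

a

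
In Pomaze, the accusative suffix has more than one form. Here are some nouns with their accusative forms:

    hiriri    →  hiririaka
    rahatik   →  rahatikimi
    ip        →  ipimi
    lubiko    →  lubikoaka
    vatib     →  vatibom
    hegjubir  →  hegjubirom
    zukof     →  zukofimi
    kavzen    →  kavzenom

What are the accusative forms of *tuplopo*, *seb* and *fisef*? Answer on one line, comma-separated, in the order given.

tuplopoaka, sebom, fisefimi

Looking at the final sound of each stem: -imi when the stem ends in a voiceless consonant (*rahatik*, *ip*, *zukof*); -om when the stem ends in a voiced consonant (*vatib*, *hegjubir*, *kavzen*); -aka when the stem ends in a vowel (*hiriri*, *lubiko*).
Since the final sound of *tuplopo* is /o/ (a vowel), it takes -aka, giving *tuplopoaka*.
The final sound of *seb* is /b/, which is a voiced consonant, so the suffix is -om, giving *sebom*.
Since the final sound of *fisef* is /f/ (a voiceless consonant), it takes -imi, giving *fisefimi*.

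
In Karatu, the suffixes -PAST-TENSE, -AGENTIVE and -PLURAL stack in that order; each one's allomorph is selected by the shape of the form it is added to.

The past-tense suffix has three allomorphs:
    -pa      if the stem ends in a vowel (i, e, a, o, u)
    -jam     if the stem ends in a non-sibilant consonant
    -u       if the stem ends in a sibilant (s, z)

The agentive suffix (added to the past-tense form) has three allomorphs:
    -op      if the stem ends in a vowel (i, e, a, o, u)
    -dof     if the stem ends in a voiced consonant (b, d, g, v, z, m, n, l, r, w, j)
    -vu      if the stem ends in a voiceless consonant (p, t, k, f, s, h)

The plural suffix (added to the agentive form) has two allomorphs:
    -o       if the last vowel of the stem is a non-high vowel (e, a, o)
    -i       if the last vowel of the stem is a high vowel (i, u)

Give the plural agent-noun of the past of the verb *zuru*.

*zuru* — final sound /u/ (a vowel) → -pa → *zurupa*.
The past-tense form *zurupa*: final sound = /a/, a vowel → -op → *zurupaop*.
Since the last vowel of the agentive form *zurupaop* is /o/ (a non-high vowel), it takes -o, giving *zurupaopo*.

zurupaopo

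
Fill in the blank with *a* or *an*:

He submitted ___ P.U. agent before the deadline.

The indefinite article is chosen by the initial *sound* of the following word, not its spelling.
The initialism *P.U.* is read letter by letter; the first letter, P, is pronounced /piː/, which begins with a consonant sound.
So the article is *a*: He submitted a P.U. agent before the deadline.

a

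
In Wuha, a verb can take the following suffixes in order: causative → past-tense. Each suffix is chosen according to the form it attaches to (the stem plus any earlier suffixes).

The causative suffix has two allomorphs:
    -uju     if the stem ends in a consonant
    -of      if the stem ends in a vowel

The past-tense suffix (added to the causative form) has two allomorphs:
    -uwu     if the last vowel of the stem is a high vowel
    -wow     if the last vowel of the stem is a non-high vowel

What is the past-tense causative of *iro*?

*iro*: final sound = /o/, a vowel → -of → *iroof*.
The last vowel of the causative form *iroof* is /o/, which is a non-high vowel, so the past-tense suffix is -wow, giving *iroofwow*.

iroofwow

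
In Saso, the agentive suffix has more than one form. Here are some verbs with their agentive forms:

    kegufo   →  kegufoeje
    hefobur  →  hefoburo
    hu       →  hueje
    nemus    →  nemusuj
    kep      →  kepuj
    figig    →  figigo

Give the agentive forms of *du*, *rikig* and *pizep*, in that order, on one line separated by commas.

The suffix is conditioned by the final sound: -uj when the stem ends in a voiceless consonant (*nemus*, *kep*); -o when the stem ends in a voiced consonant (*hefobur*, *figig*); -eje when the stem ends in a vowel (*kegufo*, *hu*).
*du*: final sound = /u/, a vowel → -eje → *dueje*.
*rikig* — final sound /g/ (a voiced consonant) → -o → *rikigo*.
*pizep*: final sound = /p/, a voiceless consonant → -uj → *pizepuj*.

dueje, rikigo, pizepuj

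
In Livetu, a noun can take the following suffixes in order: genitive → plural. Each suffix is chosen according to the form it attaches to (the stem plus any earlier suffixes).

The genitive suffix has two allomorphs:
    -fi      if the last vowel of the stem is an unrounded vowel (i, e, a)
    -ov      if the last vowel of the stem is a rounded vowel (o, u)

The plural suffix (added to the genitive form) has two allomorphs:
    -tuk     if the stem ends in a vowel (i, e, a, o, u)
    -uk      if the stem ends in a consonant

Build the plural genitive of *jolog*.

jologovuk

*jolog*: last vowel = /o/, a rounded vowel → -ov → *jologov*.
The final sound of the genitive form *jologov* is /v/, which is a consonant, so the plural suffix is -uk, giving *jologovuk*.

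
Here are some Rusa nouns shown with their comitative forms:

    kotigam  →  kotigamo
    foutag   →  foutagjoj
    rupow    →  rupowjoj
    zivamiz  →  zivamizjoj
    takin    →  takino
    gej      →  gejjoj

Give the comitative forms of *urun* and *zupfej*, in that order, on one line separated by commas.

uruno, zupfejjoj

The alternation tracks the final consonant of the stem — -o when the stem ends in a nasal (*kotigam*, *takin*); -joj when the stem ends in a non-nasal consonant (*foutag*, *rupow*, *zivamiz*, *gej*).
*urun* — final consonant /n/ (a nasal) → -o → *uruno*.
*zupfej*: final consonant = /j/, non-nasal → -joj → *zupfejjoj*.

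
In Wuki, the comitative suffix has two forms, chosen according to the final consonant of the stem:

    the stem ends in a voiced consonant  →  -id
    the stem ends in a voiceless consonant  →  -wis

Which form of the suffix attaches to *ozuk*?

-wis

Since the final consonant of *ozuk* is /k/ (voiceless), it takes -wis.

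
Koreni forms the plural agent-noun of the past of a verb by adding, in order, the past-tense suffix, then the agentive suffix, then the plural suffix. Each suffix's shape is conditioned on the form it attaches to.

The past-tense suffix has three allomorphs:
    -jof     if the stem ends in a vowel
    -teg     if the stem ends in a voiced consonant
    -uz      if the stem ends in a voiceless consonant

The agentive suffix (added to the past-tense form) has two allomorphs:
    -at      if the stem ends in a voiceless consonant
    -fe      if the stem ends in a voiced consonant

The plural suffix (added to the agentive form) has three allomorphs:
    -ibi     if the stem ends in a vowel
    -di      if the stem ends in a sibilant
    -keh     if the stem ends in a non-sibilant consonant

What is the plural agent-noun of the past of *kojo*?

The final sound of *kojo* is /o/, which is a vowel, so the past-tense suffix is -jof, giving *kojojof*.
The past-tense form *kojojof*: final consonant = /f/, voiceless → -at → *kojojofat*.
The agentive form *kojojofat* — final sound /t/ (a non-sibilant consonant) → -keh → *kojojofatkeh*.

kojojofatkeh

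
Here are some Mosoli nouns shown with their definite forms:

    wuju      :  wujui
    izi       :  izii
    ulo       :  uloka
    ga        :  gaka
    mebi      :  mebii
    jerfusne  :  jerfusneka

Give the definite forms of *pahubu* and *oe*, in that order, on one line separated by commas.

The suffix is conditioned by the last vowel: -i when the last vowel of the stem is a high vowel (*wuju*, *izi*, *mebi*); -ka when the last vowel of the stem is a non-high vowel (*ulo*, *ga*, *jerfusne*).
The last vowel of *pahubu* is /u/, which is a high vowel, so the suffix is -i, giving *pahubui*.
*oe* — last vowel /e/ (a non-high vowel) → -ka → *oeka*.

pahubui, oeka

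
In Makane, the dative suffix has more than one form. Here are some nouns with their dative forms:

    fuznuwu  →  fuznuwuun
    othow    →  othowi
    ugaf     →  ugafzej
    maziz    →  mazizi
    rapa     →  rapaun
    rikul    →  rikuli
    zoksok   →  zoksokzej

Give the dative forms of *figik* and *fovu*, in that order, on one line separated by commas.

figikzej, fovuun

The suffix is conditioned by the final sound: -zej when the stem ends in a voiceless consonant (*ugaf*, *zoksok*); -i when the stem ends in a voiced consonant (*othow*, *maziz*, *rikul*); -un when the stem ends in a vowel (*fuznuwu*, *rapa*).
The final sound of *figik* is /k/, which is a voiceless consonant, so the suffix is -zej, giving *figikzej*.
*fovu*: final sound = /u/, a vowel → -un → *fovuun*.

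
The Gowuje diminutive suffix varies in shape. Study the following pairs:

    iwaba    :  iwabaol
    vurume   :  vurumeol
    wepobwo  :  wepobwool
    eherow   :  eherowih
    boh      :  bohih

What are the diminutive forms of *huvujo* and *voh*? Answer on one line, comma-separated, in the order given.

The suffix is conditioned by the final sound: -ih when the stem ends in a consonant (*eherow*, *boh*); -ol when the stem ends in a vowel (*iwaba*, *vurume*, *wepobwo*).
*huvujo* — final sound /o/ (a vowel) → -ol → *huvujool*.
*voh* — final sound /h/ (a consonant) → -ih → *vohih*.

huvujool, vohih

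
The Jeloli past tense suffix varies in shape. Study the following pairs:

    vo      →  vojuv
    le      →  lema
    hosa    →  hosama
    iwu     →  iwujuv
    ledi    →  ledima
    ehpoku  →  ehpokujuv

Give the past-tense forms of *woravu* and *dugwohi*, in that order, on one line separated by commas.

The alternation tracks the last vowel of the stem — -juv when the last vowel of the stem is a rounded vowel (*vo*, *iwu*, *ehpoku*); -ma when the last vowel of the stem is an unrounded vowel (*le*, *hosa*, *ledi*).
*woravu*: last vowel = /u/, a rounded vowel → -juv → *woravujuv*.
*dugwohi*: last vowel = /i/, an unrounded vowel → -ma → *dugwohima*.

woravujuv, dugwohima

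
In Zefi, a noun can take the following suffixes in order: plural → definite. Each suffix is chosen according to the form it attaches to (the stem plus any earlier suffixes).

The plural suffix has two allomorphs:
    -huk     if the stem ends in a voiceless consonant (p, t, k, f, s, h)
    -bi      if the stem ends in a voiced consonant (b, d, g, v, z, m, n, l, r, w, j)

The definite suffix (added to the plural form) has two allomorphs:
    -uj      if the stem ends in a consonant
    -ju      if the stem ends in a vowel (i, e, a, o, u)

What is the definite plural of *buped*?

Since the final consonant of *buped* is /d/ (voiced), it takes -bi, giving *bupedbi*.
Since the final sound of the plural form *bupedbi* is /i/ (a vowel), it takes -ju, giving *bupedbiju*.

bupedbiju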